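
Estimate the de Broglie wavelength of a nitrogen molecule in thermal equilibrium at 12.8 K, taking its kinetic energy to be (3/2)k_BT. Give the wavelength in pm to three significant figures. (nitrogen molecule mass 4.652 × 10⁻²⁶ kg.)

λ = 133 pm

KE = (3/2)k_BT = 1.5 × 1.381 × 10⁻²³ × 12.8 = 2.652 × 10⁻²² J.
p = √(2mKE) = √(2 × 4.652 × 10⁻²⁶ × 2.652 × 10⁻²²) = 4.967 × 10⁻²⁴ kg·m/s.
λ = h/p = 1.33 × 10⁻¹⁰ m = 133 pm.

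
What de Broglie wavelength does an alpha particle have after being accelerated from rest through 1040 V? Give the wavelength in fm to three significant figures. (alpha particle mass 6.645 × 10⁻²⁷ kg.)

λ = 315 fm

KE = 2eV = 2 × 1.602 × 10⁻¹⁹ × 1040 = 3.332 × 10⁻¹⁶ J.
p = √(2mKE) = √(2 × 6.645 × 10⁻²⁷ × 3.332 × 10⁻¹⁶) = 2.104 × 10⁻²¹ kg·m/s.
λ = h/p = 6.626 × 10⁻³⁴ / 2.104 × 10⁻²¹ = 3.15 × 10⁻¹³ m = 315 fm.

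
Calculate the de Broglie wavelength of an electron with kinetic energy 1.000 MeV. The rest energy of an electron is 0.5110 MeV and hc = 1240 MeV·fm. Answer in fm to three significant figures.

λ = 872 fm

Total energy E = KE + m₀c² = 1.000 + 0.5110 = 1.5110 MeV.
(pc)² = E² − (m₀c²)² = (1.5110)² − (0.5110)² = 2.022 MeV², so pc = 1.422 MeV.
λ = hc/(pc) = 1240 MeV·fm / 1.422 MeV = 872 fm.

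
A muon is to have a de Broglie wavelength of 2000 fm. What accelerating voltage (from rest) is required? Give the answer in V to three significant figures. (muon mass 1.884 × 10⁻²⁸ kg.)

V = 1820 V

p = h/λ = 6.626 × 10⁻³⁴ / 2.000 × 10⁻¹² = 3.313 × 10⁻²² kg·m/s.
KE = p²/(2m) = 2.913 × 10⁻¹⁶ J.
V = KE/e = 2.913 × 10⁻¹⁶ / (1.602 × 10⁻¹⁹) = 1820 V.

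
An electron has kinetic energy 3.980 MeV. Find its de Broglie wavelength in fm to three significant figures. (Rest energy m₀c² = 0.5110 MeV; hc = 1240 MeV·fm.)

Total energy E = KE + m₀c² = 3.980 + 0.5110 = 4.4910 MeV.
(pc)² = E² − (m₀c²)² = (4.4910)² − (0.5110)² = 19.91 MeV², so pc = 4.462 MeV.
λ = hc/(pc) = 1240 MeV·fm / 4.462 MeV = 278 fm.

λ = 278 fm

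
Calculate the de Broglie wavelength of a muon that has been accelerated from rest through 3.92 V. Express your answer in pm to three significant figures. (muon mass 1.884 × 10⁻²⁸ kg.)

KE = eV = 1.602 × 10⁻¹⁹ × 3.920 = 6.280 × 10⁻¹⁹ J.
p = √(2mKE) = √(2 × 1.884 × 10⁻²⁸ × 6.280 × 10⁻¹⁹) = 1.538 × 10⁻²³ kg·m/s.
λ = h/p = 6.626 × 10⁻³⁴ / 1.538 × 10⁻²³ = 4.31 × 10⁻¹¹ m = 43.1 pm.

λ = 43.1 pm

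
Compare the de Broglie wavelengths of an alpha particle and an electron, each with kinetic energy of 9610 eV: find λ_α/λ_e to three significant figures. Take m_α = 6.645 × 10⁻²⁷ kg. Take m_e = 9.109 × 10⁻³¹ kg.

At fixed KE, p = √(2mKE) so λ = h/p ∝ 1/√m.
λ_α/λ_e = √(m_e/m_α) = √(9.109 × 10⁻³¹/6.645 × 10⁻²⁷) = √(1.371 × 10⁻⁴) = 0.0117.

λ_α/λ_e = 0.0117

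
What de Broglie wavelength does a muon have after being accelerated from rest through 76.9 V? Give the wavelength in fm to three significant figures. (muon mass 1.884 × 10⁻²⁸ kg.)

KE = eV = 1.602 × 10⁻¹⁹ × 76.90 = 1.232 × 10⁻¹⁷ J.
p = √(2mKE) = √(2 × 1.884 × 10⁻²⁸ × 1.232 × 10⁻¹⁷) = 6.813 × 10⁻²³ kg·m/s.
λ = h/p = 6.626 × 10⁻³⁴ / 6.813 × 10⁻²³ = 9.73 × 10⁻¹² m = 9730 fm.

λ = 9730 fm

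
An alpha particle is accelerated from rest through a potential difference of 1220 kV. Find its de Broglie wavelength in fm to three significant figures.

KE = 2eV = 2 × 1.602 × 10⁻¹⁹ × 1.220 × 10⁶ = 3.909 × 10⁻¹³ J.
p = √(2mKE) = √(2 × 6.645 × 10⁻²⁷ × 3.909 × 10⁻¹³) = 7.208 × 10⁻²⁰ kg·m/s.
λ = h/p = 6.626 × 10⁻³⁴ / 7.208 × 10⁻²⁰ = 9.19 × 10⁻¹⁵ m = 9.19 fm.

λ = 9.19 fm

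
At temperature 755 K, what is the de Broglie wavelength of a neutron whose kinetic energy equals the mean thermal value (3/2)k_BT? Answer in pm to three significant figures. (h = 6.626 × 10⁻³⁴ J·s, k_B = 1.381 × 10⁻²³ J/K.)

λ = 91.5 pm

KE = (3/2)k_BT = 1.5 × 1.381 × 10⁻²³ × 755 = 1.564 × 10⁻²⁰ J.
p = √(2mKE) = √(2 × 1.675 × 10⁻²⁷ × 1.564 × 10⁻²⁰) = 7.238 × 10⁻²⁴ kg·m/s.
λ = h/p = 9.15 × 10⁻¹¹ m = 91.5 pm.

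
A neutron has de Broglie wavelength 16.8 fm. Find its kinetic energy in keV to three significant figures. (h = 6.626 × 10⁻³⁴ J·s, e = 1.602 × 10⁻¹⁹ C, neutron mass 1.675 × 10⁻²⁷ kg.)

p = h/λ = 6.626 × 10⁻³⁴ / 1.680 × 10⁻¹⁴ = 3.944 × 10⁻²⁰ kg·m/s.
KE = p²/(2m) = (3.944 × 10⁻²⁰)² / (2 × 1.675 × 10⁻²⁷) = 4.643 × 10⁻¹³ J = 2900 keV.

KE = 2900 keV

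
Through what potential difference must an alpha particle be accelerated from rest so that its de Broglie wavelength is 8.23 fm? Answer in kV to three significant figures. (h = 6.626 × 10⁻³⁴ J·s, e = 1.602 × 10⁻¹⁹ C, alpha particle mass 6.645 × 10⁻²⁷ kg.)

V = 1520 kV

p = h/λ = 6.626 × 10⁻³⁴ / 8.230 × 10⁻¹⁵ = 8.051 × 10⁻²⁰ kg·m/s.
KE = p²/(2m) = 4.877 × 10⁻¹³ J.
V = KE/2e = 4.877 × 10⁻¹³ / (2 × 1.602 × 10⁻¹⁹) = 1520 kV.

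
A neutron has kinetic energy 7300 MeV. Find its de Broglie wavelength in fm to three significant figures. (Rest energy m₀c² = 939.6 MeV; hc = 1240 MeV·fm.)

Total energy E = KE + m₀c² = 7300 + 939.6 = 8239.6 MeV.
(pc)² = E² − (m₀c²)² = (8239.6)² − (939.6)² = 6.701 × 10⁷ MeV², so pc = 8186 MeV.
λ = hc/(pc) = 1240 MeV·fm / 8186 MeV = 0.151 fm.

λ = 0.151 fm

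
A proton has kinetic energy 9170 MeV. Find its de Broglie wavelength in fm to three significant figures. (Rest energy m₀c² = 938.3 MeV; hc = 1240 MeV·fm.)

λ = 0.123 fm

Total energy E = KE + m₀c² = 9170 + 938.3 = 10108.3 MeV.
(pc)² = E² − (m₀c²)² = (10108.3)² − (938.3)² = 1.013 × 10⁸ MeV², so pc = 1.006 × 10⁴ MeV.
λ = hc/(pc) = 1240 MeV·fm / 1.006 × 10⁴ MeV = 0.123 fm.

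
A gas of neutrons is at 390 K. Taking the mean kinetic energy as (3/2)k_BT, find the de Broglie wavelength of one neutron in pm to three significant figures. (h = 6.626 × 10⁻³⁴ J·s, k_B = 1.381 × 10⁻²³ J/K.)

KE = (3/2)k_BT = 1.5 × 1.381 × 10⁻²³ × 390 = 8.079 × 10⁻²¹ J.
p = √(2mKE) = √(2 × 1.675 × 10⁻²⁷ × 8.079 × 10⁻²¹) = 5.202 × 10⁻²⁴ kg·m/s.
λ = h/p = 1.27 × 10⁻¹⁰ m = 127 pm.

λ = 127 pm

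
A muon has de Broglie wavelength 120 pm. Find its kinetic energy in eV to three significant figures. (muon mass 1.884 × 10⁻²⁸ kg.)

KE = 0.505 eV

p = h/λ = 6.626 × 10⁻³⁴ / 1.200 × 10⁻¹⁰ = 5.522 × 10⁻²⁴ kg·m/s.
KE = p²/(2m) = (5.522 × 10⁻²⁴)² / (2 × 1.884 × 10⁻²⁸) = 8.092 × 10⁻²⁰ J = 0.505 eV.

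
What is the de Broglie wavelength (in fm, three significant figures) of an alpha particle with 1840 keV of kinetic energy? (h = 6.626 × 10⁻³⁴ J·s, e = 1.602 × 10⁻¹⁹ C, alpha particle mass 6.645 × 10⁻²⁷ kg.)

KE = 1840 keV = 2.948 × 10⁻¹³ J.
p = √(2mKE) = √(2 × 6.645 × 10⁻²⁷ × 2.948 × 10⁻¹³) = 6.259 × 10⁻²⁰ kg·m/s.
λ = h/p = 6.626 × 10⁻³⁴ / 6.259 × 10⁻²⁰ = 1.06 × 10⁻¹⁴ m = 10.6 fm.

λ = 10.6 fm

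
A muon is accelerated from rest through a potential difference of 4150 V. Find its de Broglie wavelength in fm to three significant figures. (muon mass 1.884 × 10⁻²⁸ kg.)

λ = 1320 fm

KE = eV = 1.602 × 10⁻¹⁹ × 4150 = 6.648 × 10⁻¹⁶ J.
p = √(2mKE) = √(2 × 1.884 × 10⁻²⁸ × 6.648 × 10⁻¹⁶) = 5.005 × 10⁻²² kg·m/s.
λ = h/p = 6.626 × 10⁻³⁴ / 5.005 × 10⁻²² = 1.32 × 10⁻¹² m = 1320 fm.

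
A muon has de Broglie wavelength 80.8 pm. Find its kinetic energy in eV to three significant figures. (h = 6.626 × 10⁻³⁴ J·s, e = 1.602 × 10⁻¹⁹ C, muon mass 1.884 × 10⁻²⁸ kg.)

p = h/λ = 6.626 × 10⁻³⁴ / 8.080 × 10⁻¹¹ = 8.200 × 10⁻²⁴ kg·m/s.
KE = p²/(2m) = (8.200 × 10⁻²⁴)² / (2 × 1.884 × 10⁻²⁸) = 1.785 × 10⁻¹⁹ J = 1.11 eV.

KE = 1.11 eV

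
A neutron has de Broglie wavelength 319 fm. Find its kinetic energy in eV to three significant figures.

KE = 8040 eV

p = h/λ = 6.626 × 10⁻³⁴ / 3.190 × 10⁻¹³ = 2.077 × 10⁻²¹ kg·m/s.
KE = p²/(2m) = (2.077 × 10⁻²¹)² / (2 × 1.675 × 10⁻²⁷) = 1.288 × 10⁻¹⁵ J = 8040 eV.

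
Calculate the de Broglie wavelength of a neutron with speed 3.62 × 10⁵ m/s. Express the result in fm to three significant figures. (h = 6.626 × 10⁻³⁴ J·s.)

λ = 1090 fm

p = mv = 1.675 × 10⁻²⁷ × 3.62 × 10⁵ = 6.064 × 10⁻²² kg·m/s.
λ = h/p = 6.626 × 10⁻³⁴ / 6.064 × 10⁻²² = 1.09 × 10⁻¹² m = 1090 fm.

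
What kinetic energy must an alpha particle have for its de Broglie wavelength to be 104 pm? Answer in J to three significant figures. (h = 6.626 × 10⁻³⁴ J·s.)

KE = 3.05 × 10⁻²¹ J

p = h/λ = 6.626 × 10⁻³⁴ / 1.040 × 10⁻¹⁰ = 6.371 × 10⁻²⁴ kg·m/s.
KE = p²/(2m) = (6.371 × 10⁻²⁴)² / (2 × 6.645 × 10⁻²⁷) = 3.054 × 10⁻²¹ J = 3.05 × 10⁻²¹ J.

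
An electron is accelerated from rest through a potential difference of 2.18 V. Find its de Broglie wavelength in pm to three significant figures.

KE = eV = 1.602 × 10⁻¹⁹ × 2.180 = 3.492 × 10⁻¹⁹ J.
p = √(2mKE) = √(2 × 9.109 × 10⁻³¹ × 3.492 × 10⁻¹⁹) = 7.976 × 10⁻²⁵ kg·m/s.
λ = h/p = 6.626 × 10⁻³⁴ / 7.976 × 10⁻²⁵ = 8.31 × 10⁻¹⁰ m = 831 pm.

λ = 831 pm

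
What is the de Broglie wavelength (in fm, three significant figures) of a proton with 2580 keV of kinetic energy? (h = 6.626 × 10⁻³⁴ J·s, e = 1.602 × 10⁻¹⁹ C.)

λ = 17.8 fm

KE = 2580 keV = 4.133 × 10⁻¹³ J.
p = √(2mKE) = √(2 × 1.673 × 10⁻²⁷ × 4.133 × 10⁻¹³) = 3.719 × 10⁻²⁰ kg·m/s.
λ = h/p = 6.626 × 10⁻³⁴ / 3.719 × 10⁻²⁰ = 1.78 × 10⁻¹⁴ m = 17.8 fm.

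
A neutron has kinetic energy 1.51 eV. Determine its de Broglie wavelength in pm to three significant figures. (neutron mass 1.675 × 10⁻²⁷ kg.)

KE = 1.51 eV = 2.419 × 10⁻¹⁹ J.
p = √(2mKE) = √(2 × 1.675 × 10⁻²⁷ × 2.419 × 10⁻¹⁹) = 2.847 × 10⁻²³ kg·m/s.
λ = h/p = 6.626 × 10⁻³⁴ / 2.847 × 10⁻²³ = 2.33 × 10⁻¹¹ m = 23.3 pm.

λ = 23.3 pm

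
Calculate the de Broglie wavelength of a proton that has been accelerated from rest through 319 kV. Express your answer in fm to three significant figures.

KE = eV = 1.602 × 10⁻¹⁹ × 3.190 × 10⁵ = 5.110 × 10⁻¹⁴ J.
p = √(2mKE) = √(2 × 1.673 × 10⁻²⁷ × 5.110 × 10⁻¹⁴) = 1.308 × 10⁻²⁰ kg·m/s.
λ = h/p = 6.626 × 10⁻³⁴ / 1.308 × 10⁻²⁰ = 5.07 × 10⁻¹⁴ m = 50.7 fm.

λ = 50.7 fm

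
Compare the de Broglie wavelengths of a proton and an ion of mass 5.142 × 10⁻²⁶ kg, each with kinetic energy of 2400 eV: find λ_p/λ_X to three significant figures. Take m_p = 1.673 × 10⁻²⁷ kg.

λ_p/λ_X = 5.54

At fixed KE, p = √(2mKE) so λ = h/p ∝ 1/√m.
λ_p/λ_X = √(m_X/m_p) = √(5.142 × 10⁻²⁶/1.673 × 10⁻²⁷) = √(30.74) = 5.54.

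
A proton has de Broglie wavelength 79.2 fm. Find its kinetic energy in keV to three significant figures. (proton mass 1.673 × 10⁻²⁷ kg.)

p = h/λ = 6.626 × 10⁻³⁴ / 7.920 × 10⁻¹⁴ = 8.366 × 10⁻²¹ kg·m/s.
KE = p²/(2m) = (8.366 × 10⁻²¹)² / (2 × 1.673 × 10⁻²⁷) = 2.092 × 10⁻¹⁴ J = 131 keV.

KE = 131 keV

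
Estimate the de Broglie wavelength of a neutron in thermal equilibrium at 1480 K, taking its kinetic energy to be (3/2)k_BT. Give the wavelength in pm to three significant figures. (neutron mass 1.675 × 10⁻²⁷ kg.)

λ = 65.4 pm

KE = (3/2)k_BT = 1.5 × 1.381 × 10⁻²³ × 1480 = 3.066 × 10⁻²⁰ J.
p = √(2mKE) = √(2 × 1.675 × 10⁻²⁷ × 3.066 × 10⁻²⁰) = 1.013 × 10⁻²³ kg·m/s.
λ = h/p = 6.54 × 10⁻¹¹ m = 65.4 pm.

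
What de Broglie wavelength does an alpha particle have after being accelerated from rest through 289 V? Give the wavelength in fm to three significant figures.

λ = 597 fm

KE = 2eV = 2 × 1.602 × 10⁻¹⁹ × 289.0 = 9.260 × 10⁻¹⁷ J.
p = √(2mKE) = √(2 × 6.645 × 10⁻²⁷ × 9.260 × 10⁻¹⁷) = 1.109 × 10⁻²¹ kg·m/s.
λ = h/p = 6.626 × 10⁻³⁴ / 1.109 × 10⁻²¹ = 5.97 × 10⁻¹³ m = 597 fm.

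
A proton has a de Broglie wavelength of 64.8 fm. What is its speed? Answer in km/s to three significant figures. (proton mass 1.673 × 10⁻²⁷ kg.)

v = 6110 km/s

p = h/λ = 6.626 × 10⁻³⁴ / 6.480 × 10⁻¹⁴ = 1.023 × 10⁻²⁰ kg·m/s.
v = p/m = 1.023 × 10⁻²⁰ / 1.673 × 10⁻²⁷ = 6.11 × 10⁶ m/s = 6110 km/s.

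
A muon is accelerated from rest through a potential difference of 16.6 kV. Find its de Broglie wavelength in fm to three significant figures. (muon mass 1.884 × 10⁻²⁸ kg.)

KE = eV = 1.602 × 10⁻¹⁹ × 1.660 × 10⁴ = 2.659 × 10⁻¹⁵ J.
p = √(2mKE) = √(2 × 1.884 × 10⁻²⁸ × 2.659 × 10⁻¹⁵) = 1.001 × 10⁻²¹ kg·m/s.
λ = h/p = 6.626 × 10⁻³⁴ / 1.001 × 10⁻²¹ = 6.62 × 10⁻¹³ m = 662 fm.

λ = 662 fm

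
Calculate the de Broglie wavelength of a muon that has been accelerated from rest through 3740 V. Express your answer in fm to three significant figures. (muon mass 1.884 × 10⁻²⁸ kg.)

KE = eV = 1.602 × 10⁻¹⁹ × 3740 = 5.991 × 10⁻¹⁶ J.
p = √(2mKE) = √(2 × 1.884 × 10⁻²⁸ × 5.991 × 10⁻¹⁶) = 4.751 × 10⁻²² kg·m/s.
λ = h/p = 6.626 × 10⁻³⁴ / 4.751 × 10⁻²² = 1.39 × 10⁻¹² m = 1390 fm.

λ = 1390 fm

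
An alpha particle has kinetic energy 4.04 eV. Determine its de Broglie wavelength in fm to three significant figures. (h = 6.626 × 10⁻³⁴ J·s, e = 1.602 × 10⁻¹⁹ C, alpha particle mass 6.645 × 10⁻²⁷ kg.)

KE = 4.04 eV = 6.472 × 10⁻¹⁹ J.
p = √(2mKE) = √(2 × 6.645 × 10⁻²⁷ × 6.472 × 10⁻¹⁹) = 9.274 × 10⁻²³ kg·m/s.
λ = h/p = 6.626 × 10⁻³⁴ / 9.274 × 10⁻²³ = 7.14 × 10⁻¹² m = 7140 fm.

λ = 7140 fm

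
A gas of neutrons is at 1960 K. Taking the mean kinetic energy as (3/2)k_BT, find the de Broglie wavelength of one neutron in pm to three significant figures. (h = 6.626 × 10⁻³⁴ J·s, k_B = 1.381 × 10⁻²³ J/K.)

λ = 56.8 pm

KE = (3/2)k_BT = 1.5 × 1.381 × 10⁻²³ × 1960 = 4.060 × 10⁻²⁰ J.
p = √(2mKE) = √(2 × 1.675 × 10⁻²⁷ × 4.060 × 10⁻²⁰) = 1.166 × 10⁻²³ kg·m/s.
λ = h/p = 5.68 × 10⁻¹¹ m = 56.8 pm.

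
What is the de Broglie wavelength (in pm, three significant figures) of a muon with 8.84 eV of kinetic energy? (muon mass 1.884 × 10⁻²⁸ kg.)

KE = 8.84 eV = 1.416 × 10⁻¹⁸ J.
p = √(2mKE) = √(2 × 1.884 × 10⁻²⁸ × 1.416 × 10⁻¹⁸) = 2.310 × 10⁻²³ kg·m/s.
λ = h/p = 6.626 × 10⁻³⁴ / 2.310 × 10⁻²³ = 2.87 × 10⁻¹¹ m = 28.7 pm.

λ = 28.7 pm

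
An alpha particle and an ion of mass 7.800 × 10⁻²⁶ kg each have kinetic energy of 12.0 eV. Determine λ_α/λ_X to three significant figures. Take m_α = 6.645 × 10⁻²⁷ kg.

At fixed KE, p = √(2mKE) so λ = h/p ∝ 1/√m.
λ_α/λ_X = √(m_X/m_α) = √(7.800 × 10⁻²⁶/6.645 × 10⁻²⁷) = √(11.74) = 3.43.

λ_α/λ_X = 3.43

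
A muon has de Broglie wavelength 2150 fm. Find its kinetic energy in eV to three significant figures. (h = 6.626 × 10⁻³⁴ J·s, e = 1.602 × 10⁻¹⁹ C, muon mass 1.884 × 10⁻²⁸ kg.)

p = h/λ = 6.626 × 10⁻³⁴ / 2.150 × 10⁻¹² = 3.082 × 10⁻²² kg·m/s.
KE = p²/(2m) = (3.082 × 10⁻²²)² / (2 × 1.884 × 10⁻²⁸) = 2.521 × 10⁻¹⁶ J = 1570 eV.

KE = 1570 eV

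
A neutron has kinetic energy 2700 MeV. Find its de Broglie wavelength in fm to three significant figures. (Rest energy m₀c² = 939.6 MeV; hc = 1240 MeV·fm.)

λ = 0.353 fm

Total energy E = KE + m₀c² = 2700 + 939.6 = 3639.6 MeV.
(pc)² = E² − (m₀c²)² = (3639.6)² − (939.6)² = 1.236 × 10⁷ MeV², so pc = 3516 MeV.
λ = hc/(pc) = 1240 MeV·fm / 3516 MeV = 0.353 fm.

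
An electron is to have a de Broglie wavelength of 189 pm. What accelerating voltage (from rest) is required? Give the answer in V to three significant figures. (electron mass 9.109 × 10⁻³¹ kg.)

p = h/λ = 6.626 × 10⁻³⁴ / 1.890 × 10⁻¹⁰ = 3.506 × 10⁻²⁴ kg·m/s.
KE = p²/(2m) = 6.747 × 10⁻¹⁸ J.
V = KE/e = 6.747 × 10⁻¹⁸ / (1.602 × 10⁻¹⁹) = 42.1 V.

V = 42.1 V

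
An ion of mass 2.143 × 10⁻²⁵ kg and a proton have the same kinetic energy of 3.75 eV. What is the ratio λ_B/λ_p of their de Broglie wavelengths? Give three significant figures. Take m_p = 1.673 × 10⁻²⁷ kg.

At fixed KE, p = √(2mKE) so λ = h/p ∝ 1/√m.
λ_B/λ_p = √(m_p/m_B) = √(1.673 × 10⁻²⁷/2.143 × 10⁻²⁵) = √(7.807 × 10⁻³) = 0.0884.

λ_B/λ_p = 0.0884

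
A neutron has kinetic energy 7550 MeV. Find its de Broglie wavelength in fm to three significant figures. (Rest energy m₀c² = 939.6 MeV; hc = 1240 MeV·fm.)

λ = 0.147 fm

Total energy E = KE + m₀c² = 7550 + 939.6 = 8489.6 MeV.
(pc)² = E² − (m₀c²)² = (8489.6)² − (939.6)² = 7.119 × 10⁷ MeV², so pc = 8437 MeV.
λ = hc/(pc) = 1240 MeV·fm / 8437 MeV = 0.147 fm.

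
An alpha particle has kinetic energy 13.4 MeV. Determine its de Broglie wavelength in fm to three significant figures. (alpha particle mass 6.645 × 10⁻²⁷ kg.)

KE = 13.4 MeV = 2.147 × 10⁻¹² J.
p = √(2mKE) = √(2 × 6.645 × 10⁻²⁷ × 2.147 × 10⁻¹²) = 1.689 × 10⁻¹⁹ kg·m/s.
λ = h/p = 6.626 × 10⁻³⁴ / 1.689 × 10⁻¹⁹ = 3.92 × 10⁻¹⁵ m = 3.92 fm.

λ = 3.92 fm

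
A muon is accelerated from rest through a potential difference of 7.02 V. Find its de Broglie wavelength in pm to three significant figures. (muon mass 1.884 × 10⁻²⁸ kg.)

λ = 32.2 pm

KE = eV = 1.602 × 10⁻¹⁹ × 7.020 = 1.125 × 10⁻¹⁸ J.
p = √(2mKE) = √(2 × 1.884 × 10⁻²⁸ × 1.125 × 10⁻¹⁸) = 2.059 × 10⁻²³ kg·m/s.
λ = h/p = 6.626 × 10⁻³⁴ / 2.059 × 10⁻²³ = 3.22 × 10⁻¹¹ m = 32.2 pm.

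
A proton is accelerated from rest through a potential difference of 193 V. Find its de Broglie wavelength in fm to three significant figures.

λ = 2060 fm

KE = eV = 1.602 × 10⁻¹⁹ × 193.0 = 3.092 × 10⁻¹⁷ J.
p = √(2mKE) = √(2 × 1.673 × 10⁻²⁷ × 3.092 × 10⁻¹⁷) = 3.216 × 10⁻²² kg·m/s.
λ = h/p = 6.626 × 10⁻³⁴ / 3.216 × 10⁻²² = 2.06 × 10⁻¹² m = 2060 fm.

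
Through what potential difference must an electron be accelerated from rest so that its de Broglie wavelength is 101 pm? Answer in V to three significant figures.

p = h/λ = 6.626 × 10⁻³⁴ / 1.010 × 10⁻¹⁰ = 6.560 × 10⁻²⁴ kg·m/s.
KE = p²/(2m) = 2.362 × 10⁻¹⁷ J.
V = KE/e = 2.362 × 10⁻¹⁷ / (1.602 × 10⁻¹⁹) = 147 V.

V = 147 V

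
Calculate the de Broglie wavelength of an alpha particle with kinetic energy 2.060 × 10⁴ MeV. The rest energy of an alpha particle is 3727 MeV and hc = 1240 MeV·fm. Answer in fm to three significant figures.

Total energy E = KE + m₀c² = 2.060 × 10⁴ + 3727 = 24327 MeV.
(pc)² = E² − (m₀c²)² = (24327)² − (3727)² = 5.779 × 10⁸ MeV², so pc = 2.404 × 10⁴ MeV.
λ = hc/(pc) = 1240 MeV·fm / 2.404 × 10⁴ MeV = 0.0516 fm.

λ = 0.0516 fm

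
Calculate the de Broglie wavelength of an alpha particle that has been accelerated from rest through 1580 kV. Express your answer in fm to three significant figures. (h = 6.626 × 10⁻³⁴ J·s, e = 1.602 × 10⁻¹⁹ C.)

λ = 8.08 fm

KE = 2eV = 2 × 1.602 × 10⁻¹⁹ × 1.580 × 10⁶ = 5.062 × 10⁻¹³ J.
p = √(2mKE) = √(2 × 6.645 × 10⁻²⁷ × 5.062 × 10⁻¹³) = 8.202 × 10⁻²⁰ kg·m/s.
λ = h/p = 6.626 × 10⁻³⁴ / 8.202 × 10⁻²⁰ = 8.08 × 10⁻¹⁵ m = 8.08 fm.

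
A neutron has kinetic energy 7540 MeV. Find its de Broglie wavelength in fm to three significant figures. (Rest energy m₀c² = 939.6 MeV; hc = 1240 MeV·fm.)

Total energy E = KE + m₀c² = 7540 + 939.6 = 8479.6 MeV.
(pc)² = E² − (m₀c²)² = (8479.6)² − (939.6)² = 7.102 × 10⁷ MeV², so pc = 8427 MeV.
λ = hc/(pc) = 1240 MeV·fm / 8427 MeV = 0.147 fm.

λ = 0.147 fm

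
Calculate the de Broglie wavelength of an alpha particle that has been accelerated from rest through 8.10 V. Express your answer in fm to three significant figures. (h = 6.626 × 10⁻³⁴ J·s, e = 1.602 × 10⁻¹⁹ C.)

KE = 2eV = 2 × 1.602 × 10⁻¹⁹ × 8.100 = 2.595 × 10⁻¹⁸ J.
p = √(2mKE) = √(2 × 6.645 × 10⁻²⁷ × 2.595 × 10⁻¹⁸) = 1.857 × 10⁻²² kg·m/s.
λ = h/p = 6.626 × 10⁻³⁴ / 1.857 × 10⁻²² = 3.57 × 10⁻¹² m = 3570 fm.

λ = 3570 fm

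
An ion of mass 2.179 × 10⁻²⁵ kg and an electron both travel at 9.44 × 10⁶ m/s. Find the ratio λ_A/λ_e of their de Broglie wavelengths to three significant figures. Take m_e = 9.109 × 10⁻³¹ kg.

λ_A/λ_e = 4.18 × 10⁻⁶

At fixed v, p = mv so λ = h/(mv) ∝ 1/m.
λ_A/λ_e = m_e/m_A = 9.109 × 10⁻³¹/2.179 × 10⁻²⁵ = 4.18 × 10⁻⁶.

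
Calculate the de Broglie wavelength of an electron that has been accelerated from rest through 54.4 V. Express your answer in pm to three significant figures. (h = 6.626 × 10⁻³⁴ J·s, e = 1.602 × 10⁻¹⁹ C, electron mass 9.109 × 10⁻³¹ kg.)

λ = 166 pm

KE = eV = 1.602 × 10⁻¹⁹ × 54.40 = 8.715 × 10⁻¹⁸ J.
p = √(2mKE) = √(2 × 9.109 × 10⁻³¹ × 8.715 × 10⁻¹⁸) = 3.985 × 10⁻²⁴ kg·m/s.
λ = h/p = 6.626 × 10⁻³⁴ / 3.985 × 10⁻²⁴ = 1.66 × 10⁻¹⁰ m = 166 pm.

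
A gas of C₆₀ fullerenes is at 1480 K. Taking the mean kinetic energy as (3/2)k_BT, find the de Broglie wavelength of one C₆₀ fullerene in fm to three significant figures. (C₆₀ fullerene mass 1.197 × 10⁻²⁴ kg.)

λ = 2450 fm

KE = (3/2)k_BT = 1.5 × 1.381 × 10⁻²³ × 1480 = 3.066 × 10⁻²⁰ J.
p = √(2mKE) = √(2 × 1.197 × 10⁻²⁴ × 3.066 × 10⁻²⁰) = 2.709 × 10⁻²² kg·m/s.
λ = h/p = 2.45 × 10⁻¹² m = 2450 fm.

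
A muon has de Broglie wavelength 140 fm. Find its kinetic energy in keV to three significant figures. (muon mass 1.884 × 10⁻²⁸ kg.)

p = h/λ = 6.626 × 10⁻³⁴ / 1.400 × 10⁻¹³ = 4.733 × 10⁻²¹ kg·m/s.
KE = p²/(2m) = (4.733 × 10⁻²¹)² / (2 × 1.884 × 10⁻²⁸) = 5.945 × 10⁻¹⁴ J = 371 keV.

KE = 371 keV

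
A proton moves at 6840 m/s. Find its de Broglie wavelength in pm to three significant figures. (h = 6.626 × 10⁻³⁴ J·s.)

λ = 57.9 pm

p = mv = 1.673 × 10⁻²⁷ × 6840 = 1.144 × 10⁻²³ kg·m/s.
λ = h/p = 6.626 × 10⁻³⁴ / 1.144 × 10⁻²³ = 5.79 × 10⁻¹¹ m = 57.9 pm.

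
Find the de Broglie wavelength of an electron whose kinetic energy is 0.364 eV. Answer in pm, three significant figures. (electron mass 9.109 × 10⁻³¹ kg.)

KE = 0.364 eV = 5.831 × 10⁻²⁰ J.
p = √(2mKE) = √(2 × 9.109 × 10⁻³¹ × 5.831 × 10⁻²⁰) = 3.259 × 10⁻²⁵ kg·m/s.
λ = h/p = 6.626 × 10⁻³⁴ / 3.259 × 10⁻²⁵ = 2.03 × 10⁻⁹ m = 2030 pm.

λ = 2030 pm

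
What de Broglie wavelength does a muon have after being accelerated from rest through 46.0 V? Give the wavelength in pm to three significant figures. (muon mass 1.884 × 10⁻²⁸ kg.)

λ = 12.6 pm

KE = eV = 1.602 × 10⁻¹⁹ × 46.00 = 7.369 × 10⁻¹⁸ J.
p = √(2mKE) = √(2 × 1.884 × 10⁻²⁸ × 7.369 × 10⁻¹⁸) = 5.269 × 10⁻²³ kg·m/s.
λ = h/p = 6.626 × 10⁻³⁴ / 5.269 × 10⁻²³ = 1.26 × 10⁻¹¹ m = 12.6 pm.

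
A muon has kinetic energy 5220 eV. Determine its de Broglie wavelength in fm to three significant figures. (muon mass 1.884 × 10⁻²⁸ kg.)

KE = 5220 eV = 8.362 × 10⁻¹⁶ J.
p = √(2mKE) = √(2 × 1.884 × 10⁻²⁸ × 8.362 × 10⁻¹⁶) = 5.613 × 10⁻²² kg·m/s.
λ = h/p = 6.626 × 10⁻³⁴ / 5.613 × 10⁻²² = 1.18 × 10⁻¹² m = 1180 fm.

λ = 1180 fm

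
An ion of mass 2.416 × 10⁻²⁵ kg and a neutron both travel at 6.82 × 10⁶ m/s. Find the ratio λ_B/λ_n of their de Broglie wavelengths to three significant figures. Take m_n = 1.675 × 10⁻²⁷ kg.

At fixed v, p = mv so λ = h/(mv) ∝ 1/m.
λ_B/λ_n = m_n/m_B = 1.675 × 10⁻²⁷/2.416 × 10⁻²⁵ = 6.93 × 10⁻³.

λ_B/λ_n = 6.93 × 10⁻³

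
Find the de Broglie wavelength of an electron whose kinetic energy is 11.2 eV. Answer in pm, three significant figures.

λ = 366 pm

KE = 11.2 eV = 1.794 × 10⁻¹⁸ J.
p = √(2mKE) = √(2 × 9.109 × 10⁻³¹ × 1.794 × 10⁻¹⁸) = 1.808 × 10⁻²⁴ kg·m/s.
λ = h/p = 6.626 × 10⁻³⁴ / 1.808 × 10⁻²⁴ = 3.66 × 10⁻¹⁰ m = 366 pm.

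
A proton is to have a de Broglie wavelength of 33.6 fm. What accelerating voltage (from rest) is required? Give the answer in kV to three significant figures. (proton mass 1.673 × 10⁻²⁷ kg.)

p = h/λ = 6.626 × 10⁻³⁴ / 3.360 × 10⁻¹⁴ = 1.972 × 10⁻²⁰ kg·m/s.
KE = p²/(2m) = 1.162 × 10⁻¹³ J.
V = KE/e = 1.162 × 10⁻¹³ / (1.602 × 10⁻¹⁹) = 725 kV.

V = 725 kV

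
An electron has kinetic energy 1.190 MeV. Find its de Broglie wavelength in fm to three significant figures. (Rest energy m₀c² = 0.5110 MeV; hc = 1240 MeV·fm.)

Total energy E = KE + m₀c² = 1.190 + 0.5110 = 1.7010 MeV.
(pc)² = E² − (m₀c²)² = (1.7010)² − (0.5110)² = 2.632 MeV², so pc = 1.622 MeV.
λ = hc/(pc) = 1240 MeV·fm / 1.622 MeV = 764 fm.

λ = 764 fm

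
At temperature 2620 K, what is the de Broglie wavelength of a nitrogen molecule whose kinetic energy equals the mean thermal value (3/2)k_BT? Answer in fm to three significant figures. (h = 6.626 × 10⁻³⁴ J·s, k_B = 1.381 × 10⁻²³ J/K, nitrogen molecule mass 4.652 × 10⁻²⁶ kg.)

KE = (3/2)k_BT = 1.5 × 1.381 × 10⁻²³ × 2620 = 5.427 × 10⁻²⁰ J.
p = √(2mKE) = √(2 × 4.652 × 10⁻²⁶ × 5.427 × 10⁻²⁰) = 7.106 × 10⁻²³ kg·m/s.
λ = h/p = 9.32 × 10⁻¹² m = 9320 fm.

λ = 9320 fm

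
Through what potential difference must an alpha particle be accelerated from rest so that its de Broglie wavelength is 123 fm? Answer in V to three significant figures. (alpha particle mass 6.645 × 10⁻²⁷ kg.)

p = h/λ = 6.626 × 10⁻³⁴ / 1.230 × 10⁻¹³ = 5.387 × 10⁻²¹ kg·m/s.
KE = p²/(2m) = 2.184 × 10⁻¹⁵ J.
V = KE/2e = 2.184 × 10⁻¹⁵ / (2 × 1.602 × 10⁻¹⁹) = 6820 V.

V = 6820 V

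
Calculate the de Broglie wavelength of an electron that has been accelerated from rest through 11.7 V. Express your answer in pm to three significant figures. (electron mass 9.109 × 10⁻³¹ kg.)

λ = 359 pm

KE = eV = 1.602 × 10⁻¹⁹ × 11.70 = 1.874 × 10⁻¹⁸ J.
p = √(2mKE) = √(2 × 9.109 × 10⁻³¹ × 1.874 × 10⁻¹⁸) = 1.848 × 10⁻²⁴ kg·m/s.
λ = h/p = 6.626 × 10⁻³⁴ / 1.848 × 10⁻²⁴ = 3.59 × 10⁻¹⁰ m = 359 pm.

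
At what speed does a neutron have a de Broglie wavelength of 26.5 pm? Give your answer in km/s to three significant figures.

p = h/λ = 6.626 × 10⁻³⁴ / 2.650 × 10⁻¹¹ = 2.500 × 10⁻²³ kg·m/s.
v = p/m = 2.500 × 10⁻²³ / 1.675 × 10⁻²⁷ = 1.49 × 10⁴ m/s = 14.9 km/s.

v = 14.9 km/s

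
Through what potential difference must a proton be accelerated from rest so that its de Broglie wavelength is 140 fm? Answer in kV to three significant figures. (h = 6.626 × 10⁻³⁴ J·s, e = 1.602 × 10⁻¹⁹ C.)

p = h/λ = 6.626 × 10⁻³⁴ / 1.400 × 10⁻¹³ = 4.733 × 10⁻²¹ kg·m/s.
KE = p²/(2m) = 6.695 × 10⁻¹⁵ J.
V = KE/e = 6.695 × 10⁻¹⁵ / (1.602 × 10⁻¹⁹) = 41.8 kV.

V = 41.8 kV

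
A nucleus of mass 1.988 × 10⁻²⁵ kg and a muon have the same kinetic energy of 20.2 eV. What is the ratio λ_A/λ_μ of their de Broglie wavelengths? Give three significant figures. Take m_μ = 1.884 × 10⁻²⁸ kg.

λ_A/λ_μ = 0.0308

At fixed KE, p = √(2mKE) so λ = h/p ∝ 1/√m.
λ_A/λ_μ = √(m_μ/m_A) = √(1.884 × 10⁻²⁸/1.988 × 10⁻²⁵) = √(9.477 × 10⁻⁴) = 0.0308.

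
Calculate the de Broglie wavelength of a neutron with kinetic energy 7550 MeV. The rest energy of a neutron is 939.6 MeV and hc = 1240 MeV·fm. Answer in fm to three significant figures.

λ = 0.147 fm

Total energy E = KE + m₀c² = 7550 + 939.6 = 8489.6 MeV.
(pc)² = E² − (m₀c²)² = (8489.6)² − (939.6)² = 7.119 × 10⁷ MeV², so pc = 8437 MeV.
λ = hc/(pc) = 1240 MeV·fm / 8437 MeV = 0.147 fm.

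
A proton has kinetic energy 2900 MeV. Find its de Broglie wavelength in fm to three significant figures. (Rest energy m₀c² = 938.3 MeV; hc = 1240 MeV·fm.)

λ = 0.333 fm

Total energy E = KE + m₀c² = 2900 + 938.3 = 3838.3 MeV.
(pc)² = E² − (m₀c²)² = (3838.3)² − (938.3)² = 1.385 × 10⁷ MeV², so pc = 3722 MeV.
λ = hc/(pc) = 1240 MeV·fm / 3722 MeV = 0.333 fm.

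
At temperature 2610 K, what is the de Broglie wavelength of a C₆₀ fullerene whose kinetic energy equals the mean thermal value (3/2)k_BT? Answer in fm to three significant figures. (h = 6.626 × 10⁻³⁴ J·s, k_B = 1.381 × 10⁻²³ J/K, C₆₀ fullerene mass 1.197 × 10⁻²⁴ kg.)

λ = 1840 fm

KE = (3/2)k_BT = 1.5 × 1.381 × 10⁻²³ × 2610 = 5.407 × 10⁻²⁰ J.
p = √(2mKE) = √(2 × 1.197 × 10⁻²⁴ × 5.407 × 10⁻²⁰) = 3.598 × 10⁻²² kg·m/s.
λ = h/p = 1.84 × 10⁻¹² m = 1840 fm.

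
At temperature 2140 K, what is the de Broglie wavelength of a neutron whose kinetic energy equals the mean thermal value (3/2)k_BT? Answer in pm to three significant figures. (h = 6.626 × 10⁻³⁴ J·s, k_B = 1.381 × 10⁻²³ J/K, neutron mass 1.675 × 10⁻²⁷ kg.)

KE = (3/2)k_BT = 1.5 × 1.381 × 10⁻²³ × 2140 = 4.433 × 10⁻²⁰ J.
p = √(2mKE) = √(2 × 1.675 × 10⁻²⁷ × 4.433 × 10⁻²⁰) = 1.219 × 10⁻²³ kg·m/s.
λ = h/p = 5.44 × 10⁻¹¹ m = 54.4 pm.

λ = 54.4 pm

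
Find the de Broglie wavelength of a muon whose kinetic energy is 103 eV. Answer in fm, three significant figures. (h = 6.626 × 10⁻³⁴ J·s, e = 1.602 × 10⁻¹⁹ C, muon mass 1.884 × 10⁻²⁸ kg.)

λ = 8400 fm

KE = 103 eV = 1.650 × 10⁻¹⁷ J.
p = √(2mKE) = √(2 × 1.884 × 10⁻²⁸ × 1.650 × 10⁻¹⁷) = 7.885 × 10⁻²³ kg·m/s.
λ = h/p = 6.626 × 10⁻³⁴ / 7.885 × 10⁻²³ = 8.40 × 10⁻¹² m = 8400 fm.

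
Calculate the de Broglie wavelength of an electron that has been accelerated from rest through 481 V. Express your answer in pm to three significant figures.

KE = eV = 1.602 × 10⁻¹⁹ × 481.0 = 7.706 × 10⁻¹⁷ J.
p = √(2mKE) = √(2 × 9.109 × 10⁻³¹ × 7.706 × 10⁻¹⁷) = 1.185 × 10⁻²³ kg·m/s.
λ = h/p = 6.626 × 10⁻³⁴ / 1.185 × 10⁻²³ = 5.59 × 10⁻¹¹ m = 55.9 pm.

λ = 55.9 pm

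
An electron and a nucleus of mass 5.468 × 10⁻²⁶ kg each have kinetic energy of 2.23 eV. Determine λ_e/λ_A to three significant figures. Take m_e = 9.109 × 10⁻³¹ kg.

λ_e/λ_A = 245

At fixed KE, p = √(2mKE) so λ = h/p ∝ 1/√m.
λ_e/λ_A = √(m_A/m_e) = √(5.468 × 10⁻²⁶/9.109 × 10⁻³¹) = √(6.003 × 10⁴) = 245.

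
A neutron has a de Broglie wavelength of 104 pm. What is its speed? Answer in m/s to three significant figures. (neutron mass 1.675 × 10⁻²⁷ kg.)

v = 3800 m/s

p = h/λ = 6.626 × 10⁻³⁴ / 1.040 × 10⁻¹⁰ = 6.371 × 10⁻²⁴ kg·m/s.
v = p/m = 6.371 × 10⁻²⁴ / 1.675 × 10⁻²⁷ = 3.80 × 10³ m/s = 3800 m/s.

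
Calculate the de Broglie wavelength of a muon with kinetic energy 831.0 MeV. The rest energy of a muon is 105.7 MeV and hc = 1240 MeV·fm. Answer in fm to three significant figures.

Total energy E = KE + m₀c² = 831.0 + 105.7 = 936.7 MeV.
(pc)² = E² − (m₀c²)² = (936.7)² − (105.7)² = 8.662 × 10⁵ MeV², so pc = 930.7 MeV.
λ = hc/(pc) = 1240 MeV·fm / 930.7 MeV = 1.33 fm.

λ = 1.33 fm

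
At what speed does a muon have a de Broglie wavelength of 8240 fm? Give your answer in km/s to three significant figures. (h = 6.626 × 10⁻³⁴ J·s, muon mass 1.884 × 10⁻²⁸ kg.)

v = 427 km/s

p = h/λ = 6.626 × 10⁻³⁴ / 8.240 × 10⁻¹² = 8.041 × 10⁻²³ kg·m/s.
v = p/m = 8.041 × 10⁻²³ / 1.884 × 10⁻²⁸ = 4.27 × 10⁵ m/s = 427 km/s.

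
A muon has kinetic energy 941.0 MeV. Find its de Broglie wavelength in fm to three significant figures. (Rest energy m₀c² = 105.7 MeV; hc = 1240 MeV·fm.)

Total energy E = KE + m₀c² = 941.0 + 105.7 = 1046.7 MeV.
(pc)² = E² − (m₀c²)² = (1046.7)² − (105.7)² = 1.084 × 10⁶ MeV², so pc = 1041 MeV.
λ = hc/(pc) = 1240 MeV·fm / 1041 MeV = 1.19 fm.

λ = 1.19 fm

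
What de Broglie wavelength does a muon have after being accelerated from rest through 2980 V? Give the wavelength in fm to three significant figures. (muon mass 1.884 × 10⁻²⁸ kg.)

KE = eV = 1.602 × 10⁻¹⁹ × 2980 = 4.774 × 10⁻¹⁶ J.
p = √(2mKE) = √(2 × 1.884 × 10⁻²⁸ × 4.774 × 10⁻¹⁶) = 4.241 × 10⁻²² kg·m/s.
λ = h/p = 6.626 × 10⁻³⁴ / 4.241 × 10⁻²² = 1.56 × 10⁻¹² m = 1560 fm.

λ = 1560 fm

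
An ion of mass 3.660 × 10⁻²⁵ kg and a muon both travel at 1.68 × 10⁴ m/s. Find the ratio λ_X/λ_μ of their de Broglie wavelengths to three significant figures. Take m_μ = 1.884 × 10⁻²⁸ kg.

λ_X/λ_μ = 5.15 × 10⁻⁴

At fixed v, p = mv so λ = h/(mv) ∝ 1/m.
λ_X/λ_μ = m_μ/m_X = 1.884 × 10⁻²⁸/3.660 × 10⁻²⁵ = 5.15 × 10⁻⁴.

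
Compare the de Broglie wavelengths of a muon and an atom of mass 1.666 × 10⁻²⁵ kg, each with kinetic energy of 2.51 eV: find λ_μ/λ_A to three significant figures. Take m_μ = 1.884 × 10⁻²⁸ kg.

λ_μ/λ_A = 29.7

At fixed KE, p = √(2mKE) so λ = h/p ∝ 1/√m.
λ_μ/λ_A = √(m_A/m_μ) = √(1.666 × 10⁻²⁵/1.884 × 10⁻²⁸) = √(884.3) = 29.7.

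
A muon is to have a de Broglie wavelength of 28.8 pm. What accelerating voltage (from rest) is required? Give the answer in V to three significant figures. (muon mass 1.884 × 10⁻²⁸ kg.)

V = 8.77 V

p = h/λ = 6.626 × 10⁻³⁴ / 2.880 × 10⁻¹¹ = 2.301 × 10⁻²³ kg·m/s.
KE = p²/(2m) = 1.405 × 10⁻¹⁸ J.
V = KE/e = 1.405 × 10⁻¹⁸ / (1.602 × 10⁻¹⁹) = 8.77 V.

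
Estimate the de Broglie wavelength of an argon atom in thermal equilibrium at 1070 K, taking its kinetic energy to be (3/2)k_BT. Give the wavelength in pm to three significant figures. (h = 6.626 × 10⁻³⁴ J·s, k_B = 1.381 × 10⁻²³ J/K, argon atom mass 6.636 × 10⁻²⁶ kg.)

λ = 12.2 pm

KE = (3/2)k_BT = 1.5 × 1.381 × 10⁻²³ × 1070 = 2.217 × 10⁻²⁰ J.
p = √(2mKE) = √(2 × 6.636 × 10⁻²⁶ × 2.217 × 10⁻²⁰) = 5.424 × 10⁻²³ kg·m/s.
λ = h/p = 1.22 × 10⁻¹¹ m = 12.2 pm.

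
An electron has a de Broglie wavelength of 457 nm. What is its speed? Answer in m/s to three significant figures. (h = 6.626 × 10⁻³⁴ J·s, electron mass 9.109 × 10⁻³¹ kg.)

v = 1590 m/s

p = h/λ = 6.626 × 10⁻³⁴ / 4.570 × 10⁻⁷ = 1.450 × 10⁻²⁷ kg·m/s.
v = p/m = 1.450 × 10⁻²⁷ / 9.109 × 10⁻³¹ = 1.59 × 10³ m/s = 1590 m/s.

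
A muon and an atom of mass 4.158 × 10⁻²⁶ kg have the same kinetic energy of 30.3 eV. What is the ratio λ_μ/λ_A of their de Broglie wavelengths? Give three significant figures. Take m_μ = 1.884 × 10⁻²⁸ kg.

At fixed KE, p = √(2mKE) so λ = h/p ∝ 1/√m.
λ_μ/λ_A = √(m_A/m_μ) = √(4.158 × 10⁻²⁶/1.884 × 10⁻²⁸) = √(220.7) = 14.9.

λ_μ/λ_A = 14.9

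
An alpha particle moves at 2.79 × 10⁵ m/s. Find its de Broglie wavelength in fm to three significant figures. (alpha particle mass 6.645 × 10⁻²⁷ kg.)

λ = 357 fm

p = mv = 6.645 × 10⁻²⁷ × 2.79 × 10⁵ = 1.854 × 10⁻²¹ kg·m/s.
λ = h/p = 6.626 × 10⁻³⁴ / 1.854 × 10⁻²¹ = 3.57 × 10⁻¹³ m = 357 fm.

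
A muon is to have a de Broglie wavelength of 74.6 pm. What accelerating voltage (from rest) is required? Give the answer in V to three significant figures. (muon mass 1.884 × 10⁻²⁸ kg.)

V = 1.31 V

p = h/λ = 6.626 × 10⁻³⁴ / 7.460 × 10⁻¹¹ = 8.882 × 10⁻²⁴ kg·m/s.
KE = p²/(2m) = 2.094 × 10⁻¹⁹ J.
V = KE/e = 2.094 × 10⁻¹⁹ / (1.602 × 10⁻¹⁹) = 1.31 V.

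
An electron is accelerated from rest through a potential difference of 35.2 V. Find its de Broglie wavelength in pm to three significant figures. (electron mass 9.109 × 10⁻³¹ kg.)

λ = 207 pm

KE = eV = 1.602 × 10⁻¹⁹ × 35.20 = 5.639 × 10⁻¹⁸ J.
p = √(2mKE) = √(2 × 9.109 × 10⁻³¹ × 5.639 × 10⁻¹⁸) = 3.205 × 10⁻²⁴ kg·m/s.
λ = h/p = 6.626 × 10⁻³⁴ / 3.205 × 10⁻²⁴ = 2.07 × 10⁻¹⁰ m = 207 pm.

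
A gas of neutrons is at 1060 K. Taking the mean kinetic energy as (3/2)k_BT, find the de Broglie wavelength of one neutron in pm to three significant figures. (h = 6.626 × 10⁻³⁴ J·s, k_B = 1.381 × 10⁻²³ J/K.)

KE = (3/2)k_BT = 1.5 × 1.381 × 10⁻²³ × 1060 = 2.196 × 10⁻²⁰ J.
p = √(2mKE) = √(2 × 1.675 × 10⁻²⁷ × 2.196 × 10⁻²⁰) = 8.577 × 10⁻²⁴ kg·m/s.
λ = h/p = 7.73 × 10⁻¹¹ m = 77.3 pm.

λ = 77.3 pm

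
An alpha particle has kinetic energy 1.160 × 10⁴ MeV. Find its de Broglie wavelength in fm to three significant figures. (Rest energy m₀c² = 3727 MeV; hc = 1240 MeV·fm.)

λ = 0.0834 fm

Total energy E = KE + m₀c² = 1.160 × 10⁴ + 3727 = 15327 MeV.
(pc)² = E² − (m₀c²)² = (15327)² − (3727)² = 2.210 × 10⁸ MeV², so pc = 1.487 × 10⁴ MeV.
λ = hc/(pc) = 1240 MeV·fm / 1.487 × 10⁴ MeV = 0.0834 fm.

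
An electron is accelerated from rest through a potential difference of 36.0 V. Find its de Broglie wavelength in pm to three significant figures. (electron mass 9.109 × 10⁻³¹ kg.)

KE = eV = 1.602 × 10⁻¹⁹ × 36.00 = 5.767 × 10⁻¹⁸ J.
p = √(2mKE) = √(2 × 9.109 × 10⁻³¹ × 5.767 × 10⁻¹⁸) = 3.241 × 10⁻²⁴ kg·m/s.
λ = h/p = 6.626 × 10⁻³⁴ / 3.241 × 10⁻²⁴ = 2.04 × 10⁻¹⁰ m = 204 pm.

λ = 204 pm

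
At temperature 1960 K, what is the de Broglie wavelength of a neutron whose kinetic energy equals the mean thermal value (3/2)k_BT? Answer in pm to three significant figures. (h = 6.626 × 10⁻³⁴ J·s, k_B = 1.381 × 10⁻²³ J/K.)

KE = (3/2)k_BT = 1.5 × 1.381 × 10⁻²³ × 1960 = 4.060 × 10⁻²⁰ J.
p = √(2mKE) = √(2 × 1.675 × 10⁻²⁷ × 4.060 × 10⁻²⁰) = 1.166 × 10⁻²³ kg·m/s.
λ = h/p = 5.68 × 10⁻¹¹ m = 56.8 pm.

λ = 56.8 pm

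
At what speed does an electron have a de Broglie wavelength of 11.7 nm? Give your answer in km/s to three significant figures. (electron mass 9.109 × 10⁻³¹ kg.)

v = 62.2 km/s

p = h/λ = 6.626 × 10⁻³⁴ / 1.170 × 10⁻⁸ = 5.663 × 10⁻²⁶ kg·m/s.
v = p/m = 5.663 × 10⁻²⁶ / 9.109 × 10⁻³¹ = 6.22 × 10⁴ m/s = 62.2 km/s.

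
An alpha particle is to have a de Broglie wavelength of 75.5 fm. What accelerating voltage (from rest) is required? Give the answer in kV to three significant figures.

p = h/λ = 6.626 × 10⁻³⁴ / 7.550 × 10⁻¹⁴ = 8.776 × 10⁻²¹ kg·m/s.
KE = p²/(2m) = 5.795 × 10⁻¹⁵ J.
V = KE/2e = 5.795 × 10⁻¹⁵ / (2 × 1.602 × 10⁻¹⁹) = 18.1 kV.

V = 18.1 kV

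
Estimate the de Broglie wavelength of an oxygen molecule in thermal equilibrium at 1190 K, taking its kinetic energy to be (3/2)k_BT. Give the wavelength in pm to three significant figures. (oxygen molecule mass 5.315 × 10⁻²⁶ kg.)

λ = 12.9 pm

KE = (3/2)k_BT = 1.5 × 1.381 × 10⁻²³ × 1190 = 2.465 × 10⁻²⁰ J.
p = √(2mKE) = √(2 × 5.315 × 10⁻²⁶ × 2.465 × 10⁻²⁰) = 5.119 × 10⁻²³ kg·m/s.
λ = h/p = 1.29 × 10⁻¹¹ m = 12.9 pm.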